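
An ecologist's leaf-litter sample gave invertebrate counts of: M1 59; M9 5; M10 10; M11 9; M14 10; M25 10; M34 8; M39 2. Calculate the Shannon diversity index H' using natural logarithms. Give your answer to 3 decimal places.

Total N = 59+5+10+9+10+10+8+2 = 113, so the proportions are 0.52212, 0.04425, 0.0885, 0.07965, 0.0885, 0.0885, 0.0708, 0.0177 (working shown to 5 dp, full precision carried).
Each pᵢ ln pᵢ term: 0.52212×(-0.64985)=-0.33930, 0.04425×(-3.11795)=-0.13796, 0.0885×(-2.42480)=-0.21458, 0.07965×(-2.53016)=-0.20152, 0.0885×(-2.42480)=-0.21458, 0.0885×(-2.42480)=-0.21458, 0.0708×(-2.64795)=-0.18747, 0.0177×(-4.03424)=-0.07140.
Sum = -1.58140, so H' = 1.581.

1.581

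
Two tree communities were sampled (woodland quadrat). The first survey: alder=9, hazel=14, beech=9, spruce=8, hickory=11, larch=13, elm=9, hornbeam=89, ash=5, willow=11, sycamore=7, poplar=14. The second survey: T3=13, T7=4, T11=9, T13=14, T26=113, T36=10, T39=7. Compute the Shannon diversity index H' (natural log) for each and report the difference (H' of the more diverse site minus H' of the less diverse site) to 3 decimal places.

The first survey: N=199, proportions 0.045226, 0.070352, 0.045226, 0.040201, 0.055276, 0.065327, 0.045226, 0.447236, 0.025126, 0.055276, 0.035176, 0.070352, giving H' = 1.991247 (working shown to 6 dp, full precision carried).
The second survey: N=170, proportions 0.076471, 0.023529, 0.052941, 0.082353, 0.664706, 0.058824, 0.041176, giving H' = 1.215484.
Difference = |1.991247 − 1.215484| = 0.775763, i.e. 0.776 to 3 decimal places.

0.776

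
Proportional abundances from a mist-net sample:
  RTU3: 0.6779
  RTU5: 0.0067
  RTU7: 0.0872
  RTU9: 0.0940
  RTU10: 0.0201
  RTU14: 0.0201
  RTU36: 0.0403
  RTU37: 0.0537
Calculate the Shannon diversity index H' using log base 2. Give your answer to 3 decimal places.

Each pᵢ log₂ pᵢ term (working shown to 5 dp, full precision carried): 0.6779×(-0.56086)=-0.38020, 0.0067×(-7.22162)=-0.04838, 0.0872×(-3.51953)=-0.30690, 0.094×(-3.41120)=-0.32065, 0.0201×(-5.63666)=-0.11330, 0.0201×(-5.63666)=-0.11330, 0.0403×(-4.63308)=-0.18671, 0.0537×(-4.21893)=-0.22656.
Sum = -1.69601, so H' = 1.696.

1.696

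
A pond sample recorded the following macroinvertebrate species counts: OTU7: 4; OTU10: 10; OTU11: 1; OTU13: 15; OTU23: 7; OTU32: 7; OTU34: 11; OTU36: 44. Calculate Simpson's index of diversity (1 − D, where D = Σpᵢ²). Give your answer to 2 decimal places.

Total N = 4+10+1+15+7+7+11+44 = 99, so the proportions are 0.0404, 0.101, 0.0101, 0.1515, 0.0707, 0.0707, 0.1111, 0.4444 (working shown to 4 dp, full precision carried).
D = 0.0404² + 0.101² + 0.0101² + 0.1515² + 0.0707² + 0.0707² + 0.1111² + 0.4444² = 0.0016 + 0.0102 + 0.0001 + 0.0230 + 0.0050 + 0.0050 + 0.0123 + 0.1975 = 0.2548.
So 1 − D = 0.7452, i.e. 0.75 to 2 decimal places.

0.75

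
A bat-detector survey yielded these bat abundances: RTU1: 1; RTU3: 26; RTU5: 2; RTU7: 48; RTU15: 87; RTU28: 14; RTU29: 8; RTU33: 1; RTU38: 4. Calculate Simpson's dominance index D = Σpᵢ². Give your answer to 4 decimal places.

Total N = 1+26+2+48+87+14+8+1+4 = 191, so the proportions are 0.005236, 0.136126, 0.010471, 0.251309, 0.455497, 0.073298, 0.041885, 0.005236, 0.020942 (working shown to 6 dp, full precision carried).
D = 0.005236² + 0.136126² + 0.010471² + 0.251309² + 0.455497² + 0.073298² + 0.041885² + 0.005236² + 0.020942² = 0.000027 + 0.018530 + 0.000110 + 0.063156 + 0.207478 + 0.005373 + 0.001754 + 0.000027 + 0.000439 = 0.296894.
To 4 decimal places, D = 0.2969.

0.2969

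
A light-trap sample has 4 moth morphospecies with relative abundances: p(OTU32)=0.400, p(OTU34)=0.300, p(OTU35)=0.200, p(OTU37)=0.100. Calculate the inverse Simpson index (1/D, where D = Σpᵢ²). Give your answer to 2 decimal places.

3.33

D = 0.4² + 0.3² + 0.2² + 0.1² = 0.160000 + 0.090000 + 0.040000 + 0.010000 = 0.300000 (working shown to 6 dp, full precision carried).
So 1/D = 3.3333, i.e. 3.33 to 2 decimal places.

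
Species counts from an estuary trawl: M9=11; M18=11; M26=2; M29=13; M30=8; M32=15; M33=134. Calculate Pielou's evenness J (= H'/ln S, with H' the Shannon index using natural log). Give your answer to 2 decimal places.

0.59

Total N = 11+11+2+13+8+15+134 = 194, so the proportions are 0.0567, 0.0567, 0.0103, 0.067, 0.0412, 0.0773, 0.6907 (working shown to 4 dp, full precision carried).
H' = −Σ pᵢ ln pᵢ = −((-0.1627) + (-0.1627) + (-0.0472) + (-0.1811) + (-0.1315) + (-0.1979) + (-0.2556)) = 1.1387.
With S = 7 species, ln S = 1.9459, so J = 1.1387/1.9459 = 0.5852, i.e. 0.59 to 2 decimal places.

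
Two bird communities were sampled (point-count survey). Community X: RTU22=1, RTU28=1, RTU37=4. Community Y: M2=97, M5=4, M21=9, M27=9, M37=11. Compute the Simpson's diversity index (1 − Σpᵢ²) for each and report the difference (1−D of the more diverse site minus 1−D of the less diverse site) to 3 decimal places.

0.074

Community X: N=6, proportions 0.16667, 0.16667, 0.66667, giving 1−D = 0.50000 (working shown to 5 dp, full precision carried).
Community Y: N=130, proportions 0.74615, 0.03077, 0.06923, 0.06923, 0.08462, giving 1−D = 0.42556.
Difference = |0.50000 − 0.42556| = 0.07444, i.e. 0.074 to 3 decimal places.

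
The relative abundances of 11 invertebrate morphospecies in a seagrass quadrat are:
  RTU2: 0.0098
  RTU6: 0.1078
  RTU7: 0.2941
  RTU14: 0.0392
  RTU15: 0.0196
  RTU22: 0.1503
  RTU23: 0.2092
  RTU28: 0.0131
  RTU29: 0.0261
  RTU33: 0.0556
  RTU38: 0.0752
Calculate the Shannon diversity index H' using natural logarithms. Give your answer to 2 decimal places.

1.97

Each pᵢ ln pᵢ term (working shown to 4 dp, full precision carried): 0.0098×(-4.6254)=-0.0453, 0.1078×(-2.2275)=-0.2401, 0.2941×(-1.2238)=-0.3599, 0.0392×(-3.2391)=-0.1270, 0.0196×(-3.9322)=-0.0771, 0.1503×(-1.8951)=-0.2848, 0.2092×(-1.5645)=-0.3273, 0.0131×(-4.3351)=-0.0568, 0.0261×(-3.6458)=-0.0952, 0.0556×(-2.8896)=-0.1607, 0.0752×(-2.5876)=-0.1946.
Sum = -1.9687, so H' = 1.97.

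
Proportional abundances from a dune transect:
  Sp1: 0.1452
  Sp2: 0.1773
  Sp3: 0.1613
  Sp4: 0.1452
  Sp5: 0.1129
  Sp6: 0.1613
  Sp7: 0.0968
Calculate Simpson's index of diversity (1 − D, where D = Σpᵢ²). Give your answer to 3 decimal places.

D = 0.1452² + 0.1773² + 0.1613² + 0.1452² + 0.1129² + 0.1613² + 0.0968² = 0.02108 + 0.03144 + 0.02602 + 0.02108 + 0.01275 + 0.02602 + 0.00937 = 0.14775 (working shown to 5 dp, full precision carried).
So 1 − D = 0.85225, i.e. 0.852 to 3 decimal places.

0.852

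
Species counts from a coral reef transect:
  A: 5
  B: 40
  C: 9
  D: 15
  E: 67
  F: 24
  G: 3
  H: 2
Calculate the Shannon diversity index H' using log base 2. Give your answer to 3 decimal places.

Total N = 5+40+9+15+67+24+3+2 = 165, so the proportions are 0.0303, 0.24242, 0.05455, 0.09091, 0.40606, 0.14545, 0.01818, 0.01212 (working shown to 5 dp, full precision carried).
Each pᵢ log₂ pᵢ term: 0.0303×(-5.04439)=-0.15286, 0.24242×(-2.04439)=-0.49561, 0.05455×(-4.19640)=-0.22889, 0.09091×(-3.45943)=-0.31449, 0.40606×(-1.30023)=-0.52797, 0.14545×(-2.78136)=-0.40456, 0.01818×(-5.78136)=-0.10512, 0.01212×(-6.36632)=-0.07717.
Sum = -2.30668, so H' = 2.307.

2.307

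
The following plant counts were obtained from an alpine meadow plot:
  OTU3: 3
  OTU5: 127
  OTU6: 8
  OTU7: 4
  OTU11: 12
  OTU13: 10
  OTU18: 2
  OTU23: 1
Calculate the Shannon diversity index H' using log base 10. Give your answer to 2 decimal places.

Total N = 3+127+8+4+12+10+2+1 = 167, so the proportions are 0.018, 0.7605, 0.0479, 0.024, 0.0719, 0.0599, 0.012, 0.006 (working shown to 4 dp, full precision carried).
Each pᵢ log₁₀ pᵢ term: 0.018×(-1.7456)=-0.0314, 0.7605×(-0.1189)=-0.0904, 0.0479×(-1.3196)=-0.0632, 0.024×(-1.6207)=-0.0388, 0.0719×(-1.1435)=-0.0822, 0.0599×(-1.2227)=-0.0732, 0.012×(-1.9217)=-0.0230, 0.006×(-2.2227)=-0.0133.
Sum = -0.4155, so H' = 0.42.

0.42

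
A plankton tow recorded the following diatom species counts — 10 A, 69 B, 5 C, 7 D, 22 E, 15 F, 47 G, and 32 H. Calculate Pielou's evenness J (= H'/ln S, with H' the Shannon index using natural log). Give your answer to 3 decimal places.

Total N = 10+69+5+7+22+15+47+32 = 207, so the proportions are 0.04831, 0.33333, 0.02415, 0.03382, 0.10628, 0.07246, 0.22705, 0.15459 (working shown to 5 dp, full precision carried).
H' = −Σ pᵢ ln pᵢ = −((-0.14638) + (-0.36620) + (-0.08993) + (-0.11453) + (-0.23825) + (-0.19019) + (-0.33662) + (-0.28862)) = 1.77073.
With S = 8 species, ln S = 2.07944, so J = 1.77073/2.07944 = 0.85154, i.e. 0.852 to 3 decimal places.

0.852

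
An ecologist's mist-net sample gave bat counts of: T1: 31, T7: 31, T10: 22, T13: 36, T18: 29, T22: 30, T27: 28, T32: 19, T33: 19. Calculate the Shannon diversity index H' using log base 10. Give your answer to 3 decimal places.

0.945

Total N = 31+31+22+36+29+30+28+19+19 = 245, so the proportions are 0.12653, 0.12653, 0.0898, 0.14694, 0.11837, 0.12245, 0.11429, 0.07755, 0.07755 (working shown to 5 dp, full precision carried).
Each pᵢ log₁₀ pᵢ term: 0.12653×(-0.89780)=-0.11360, 0.12653×(-0.89780)=-0.11360, 0.0898×(-1.04674)=-0.09399, 0.14694×(-0.83286)=-0.12238, 0.11837×(-0.92677)=-0.10970, 0.12245×(-0.91204)=-0.11168, 0.11429×(-0.94201)=-0.10766, 0.07755×(-1.11041)=-0.08611, 0.07755×(-1.11041)=-0.08611.
Sum = -0.94484, so H' = 0.945.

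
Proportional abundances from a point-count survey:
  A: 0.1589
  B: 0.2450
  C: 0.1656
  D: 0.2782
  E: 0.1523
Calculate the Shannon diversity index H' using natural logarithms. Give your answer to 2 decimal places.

1.58

Each pᵢ ln pᵢ term (working shown to 4 dp, full precision carried): 0.1589×(-1.8395)=-0.2923, 0.245×(-1.4065)=-0.3446, 0.1656×(-1.7982)=-0.2978, 0.2782×(-1.2794)=-0.3559, 0.1523×(-1.8819)=-0.2866.
Sum = -1.5772, so H' = 1.58.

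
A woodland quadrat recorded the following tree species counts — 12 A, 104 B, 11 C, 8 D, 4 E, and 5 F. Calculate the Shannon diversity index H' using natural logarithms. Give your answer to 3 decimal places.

Total N = 12+104+11+8+4+5 = 144, so the proportions are 0.08333, 0.72222, 0.07639, 0.05556, 0.02778, 0.03472 (working shown to 5 dp, full precision carried).
Each pᵢ ln pᵢ term: 0.08333×(-2.48491)=-0.20708, 0.72222×(-0.32542)=-0.23503, 0.07639×(-2.57192)=-0.19647, 0.05556×(-2.89037)=-0.16058, 0.02778×(-3.58352)=-0.09954, 0.03472×(-3.36038)=-0.11668.
Sum = -1.01537, so H' = 1.015.

1.015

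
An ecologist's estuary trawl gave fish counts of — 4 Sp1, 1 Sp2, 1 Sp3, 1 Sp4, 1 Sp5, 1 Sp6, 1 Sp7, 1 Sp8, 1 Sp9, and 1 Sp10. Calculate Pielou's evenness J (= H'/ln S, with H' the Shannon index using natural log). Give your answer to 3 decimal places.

Total N = 4+1+1+1+1+1+1+1+1+1 = 13, so the proportions are 0.30769, 0.07692, 0.07692, 0.07692, 0.07692, 0.07692, 0.07692, 0.07692, 0.07692, 0.07692 (working shown to 5 dp, full precision carried).
H' = −Σ pᵢ ln pᵢ = −((-0.36266) + (-0.19730) + (-0.19730) + (-0.19730) + (-0.19730) + (-0.19730) + (-0.19730) + (-0.19730) + (-0.19730) + (-0.19730)) = 2.13840.
With S = 10 species, ln S = 2.30259, so J = 2.13840/2.30259 = 0.92869, i.e. 0.929 to 3 decimal places.

0.929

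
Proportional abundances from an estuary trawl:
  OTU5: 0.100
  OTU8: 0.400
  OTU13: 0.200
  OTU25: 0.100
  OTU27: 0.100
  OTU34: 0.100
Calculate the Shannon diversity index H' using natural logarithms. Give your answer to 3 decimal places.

1.609

Each pᵢ ln pᵢ term (working shown to 5 dp, full precision carried): 0.1×(-2.30259)=-0.23026, 0.4×(-0.91629)=-0.36652, 0.2×(-1.60944)=-0.32189, 0.1×(-2.30259)=-0.23026, 0.1×(-2.30259)=-0.23026, 0.1×(-2.30259)=-0.23026.
Sum = -1.60944, so H' = 1.609.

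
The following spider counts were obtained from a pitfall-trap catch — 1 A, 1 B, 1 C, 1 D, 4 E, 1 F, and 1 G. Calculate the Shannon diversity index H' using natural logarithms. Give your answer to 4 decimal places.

Total N = 1+1+1+1+4+1+1 = 10, so the proportions are 0.1, 0.1, 0.1, 0.1, 0.4, 0.1, 0.1 (working shown to 6 dp, full precision carried).
Each pᵢ ln pᵢ term: 0.1×(-2.302585)=-0.230259, 0.1×(-2.302585)=-0.230259, 0.1×(-2.302585)=-0.230259, 0.1×(-2.302585)=-0.230259, 0.4×(-0.916291)=-0.366516, 0.1×(-2.302585)=-0.230259, 0.1×(-2.302585)=-0.230259.
Sum = -1.748067, so H' = 1.7481.

1.7481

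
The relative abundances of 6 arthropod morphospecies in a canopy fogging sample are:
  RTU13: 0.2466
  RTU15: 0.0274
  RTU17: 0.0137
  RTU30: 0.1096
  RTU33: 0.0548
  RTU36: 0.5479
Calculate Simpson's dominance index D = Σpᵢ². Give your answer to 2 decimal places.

0.38

D = 0.2466² + 0.0274² + 0.0137² + 0.1096² + 0.0548² + 0.5479² = 0.0608 + 0.0008 + 0.0002 + 0.0120 + 0.0030 + 0.3002 = 0.3770 (working shown to 4 dp, full precision carried).
To 2 decimal places, D = 0.38.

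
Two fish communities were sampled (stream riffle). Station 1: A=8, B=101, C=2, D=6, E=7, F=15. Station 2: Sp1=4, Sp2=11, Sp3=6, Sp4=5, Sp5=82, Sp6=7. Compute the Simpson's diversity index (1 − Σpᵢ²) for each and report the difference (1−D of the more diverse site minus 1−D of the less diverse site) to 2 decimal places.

0.02

Station 1: N=139, proportions 0.0576, 0.7266, 0.0144, 0.0432, 0.0504, 0.1079, giving 1−D = 0.4525 (working shown to 4 dp, full precision carried).
Station 2: N=115, proportions 0.0348, 0.0957, 0.0522, 0.0435, 0.713, 0.0609, giving 1−D = 0.4729.
Difference = |0.4525 − 0.4729| = 0.0204, i.e. 0.02 to 2 decimal places.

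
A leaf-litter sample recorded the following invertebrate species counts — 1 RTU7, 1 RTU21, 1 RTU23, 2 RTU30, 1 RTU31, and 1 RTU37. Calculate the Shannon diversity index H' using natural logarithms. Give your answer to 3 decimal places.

Total N = 1+1+1+2+1+1 = 7, so the proportions are 0.14286, 0.14286, 0.14286, 0.28571, 0.14286, 0.14286 (working shown to 5 dp, full precision carried).
Each pᵢ ln pᵢ term: 0.14286×(-1.94591)=-0.27799, 0.14286×(-1.94591)=-0.27799, 0.14286×(-1.94591)=-0.27799, 0.28571×(-1.25276)=-0.35793, 0.14286×(-1.94591)=-0.27799, 0.14286×(-1.94591)=-0.27799.
Sum = -1.74787, so H' = 1.748.

1.748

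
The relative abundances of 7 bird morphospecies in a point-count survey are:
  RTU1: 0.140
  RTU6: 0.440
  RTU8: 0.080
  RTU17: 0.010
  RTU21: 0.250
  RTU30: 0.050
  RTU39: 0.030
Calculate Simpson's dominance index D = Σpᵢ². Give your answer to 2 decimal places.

0.29

D = 0.14² + 0.44² + 0.08² + 0.01² + 0.25² + 0.05² + 0.03² = 0.0196 + 0.1936 + 0.0064 + 0.0001 + 0.0625 + 0.0025 + 0.0009 = 0.2856 (working shown to 4 dp, full precision carried).
To 2 decimal places, D = 0.29.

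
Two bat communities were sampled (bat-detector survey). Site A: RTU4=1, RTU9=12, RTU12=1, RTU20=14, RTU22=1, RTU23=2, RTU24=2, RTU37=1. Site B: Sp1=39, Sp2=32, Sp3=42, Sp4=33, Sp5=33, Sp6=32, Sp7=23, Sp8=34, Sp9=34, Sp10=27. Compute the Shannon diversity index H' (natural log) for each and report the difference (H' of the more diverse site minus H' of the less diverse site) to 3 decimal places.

0.809

Site A: N=34, proportions 0.029412, 0.352941, 0.029412, 0.411765, 0.029412, 0.058824, 0.058824, 0.029412, giving H' = 1.481117 (working shown to 6 dp, full precision carried).
Site B: N=329, proportions 0.118541, 0.097264, 0.12766, 0.100304, 0.100304, 0.097264, 0.069909, 0.103343, 0.103343, 0.082067, giving H' = 2.290483.
Difference = |1.481117 − 2.290483| = 0.809366, i.e. 0.809 to 3 decimal places.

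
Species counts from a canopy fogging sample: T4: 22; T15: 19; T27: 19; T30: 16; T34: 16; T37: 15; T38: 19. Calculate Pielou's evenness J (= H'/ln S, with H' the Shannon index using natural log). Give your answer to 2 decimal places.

1.00

Total N = 22+19+19+16+16+15+19 = 126, so the proportions are 0.1746, 0.1508, 0.1508, 0.127, 0.127, 0.119, 0.1508 (working shown to 4 dp, full precision carried).
H' = −Σ pᵢ ln pᵢ = −((-0.3047) + (-0.2853) + (-0.2853) + (-0.2621) + (-0.2621) + (-0.2534) + (-0.2853)) = 1.9380.
With S = 7 species, ln S = 1.9459, so J = 1.9380/1.9459 = 0.9960, i.e. 1.00 to 2 decimal places.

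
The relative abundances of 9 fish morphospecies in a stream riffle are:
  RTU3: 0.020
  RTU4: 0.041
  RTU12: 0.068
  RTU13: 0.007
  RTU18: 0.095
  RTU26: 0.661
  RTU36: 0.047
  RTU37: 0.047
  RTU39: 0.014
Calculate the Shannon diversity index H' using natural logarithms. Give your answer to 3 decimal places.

1.271

Each pᵢ ln pᵢ term (working shown to 5 dp, full precision carried): 0.02×(-3.91202)=-0.07824, 0.041×(-3.19418)=-0.13096, 0.068×(-2.68825)=-0.18280, 0.007×(-4.96185)=-0.03473, 0.095×(-2.35388)=-0.22362, 0.661×(-0.41400)=-0.27365, 0.047×(-3.05761)=-0.14371, 0.047×(-3.05761)=-0.14371, 0.014×(-4.26870)=-0.05976.
Sum = -1.27119, so H' = 1.271.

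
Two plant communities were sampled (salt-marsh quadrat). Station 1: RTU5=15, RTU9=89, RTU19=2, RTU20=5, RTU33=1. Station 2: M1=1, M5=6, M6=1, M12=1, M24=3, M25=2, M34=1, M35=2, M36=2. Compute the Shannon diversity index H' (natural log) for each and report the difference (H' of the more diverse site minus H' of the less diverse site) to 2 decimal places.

Station 1: N=112, proportions 0.1339286, 0.7946429, 0.0178571, 0.0446429, 0.0089286, giving H' = 0.7047232 (working shown to 7 dp, full precision carried).
Station 2: N=19, proportions 0.0526316, 0.3157895, 0.0526316, 0.0526316, 0.1578947, 0.1052632, 0.0526316, 0.1052632, 0.1052632, giving H' = 1.9862665.
Difference = |0.7047232 − 1.9862665| = 1.2815433, i.e. 1.28 to 2 decimal places.

1.28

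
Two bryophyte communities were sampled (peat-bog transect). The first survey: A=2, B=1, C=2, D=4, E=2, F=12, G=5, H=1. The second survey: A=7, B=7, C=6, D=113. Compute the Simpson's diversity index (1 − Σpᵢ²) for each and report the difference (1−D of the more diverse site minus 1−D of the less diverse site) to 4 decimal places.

The first survey: N=29, proportions 0.068966, 0.034483, 0.068966, 0.137931, 0.068966, 0.413793, 0.172414, 0.034483, giving 1−D = 0.763377 (working shown to 6 dp, full precision carried).
The second survey: N=133, proportions 0.052632, 0.052632, 0.045113, 0.849624, giving 1−D = 0.270564.
Difference = |0.763377 − 0.270564| = 0.492813, i.e. 0.4928 to 4 decimal places.

0.4928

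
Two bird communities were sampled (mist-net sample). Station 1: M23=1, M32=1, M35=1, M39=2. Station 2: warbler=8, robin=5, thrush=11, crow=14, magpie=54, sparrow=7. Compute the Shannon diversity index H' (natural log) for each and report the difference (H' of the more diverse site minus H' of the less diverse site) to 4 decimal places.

Station 1: N=5, proportions 0.2, 0.2, 0.2, 0.4, giving H' = 1.3321790 (working shown to 7 dp, full precision carried).
Station 2: N=99, proportions 0.0808081, 0.0505051, 0.1111111, 0.1414141, 0.5454545, 0.0707071, giving H' = 1.3927675.
Difference = |1.3321790 − 1.3927675| = 0.0605885, i.e. 0.0606 to 4 decimal places.

0.0606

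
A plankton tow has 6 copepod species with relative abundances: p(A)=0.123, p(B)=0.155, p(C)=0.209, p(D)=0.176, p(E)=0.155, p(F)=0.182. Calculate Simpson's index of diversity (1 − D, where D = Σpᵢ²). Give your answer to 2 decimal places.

0.83

D = 0.123² + 0.155² + 0.209² + 0.176² + 0.155² + 0.182² = 0.0151 + 0.0240 + 0.0437 + 0.0310 + 0.0240 + 0.0331 = 0.1710 (working shown to 4 dp, full precision carried).
So 1 − D = 0.8290, i.e. 0.83 to 2 decimal places.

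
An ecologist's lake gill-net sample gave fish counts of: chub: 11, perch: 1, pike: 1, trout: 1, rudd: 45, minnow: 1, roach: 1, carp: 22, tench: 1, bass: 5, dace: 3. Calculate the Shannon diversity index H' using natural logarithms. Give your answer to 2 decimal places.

Total N = 11+1+1+1+45+1+1+22+1+5+3 = 92, so the proportions are 0.1196, 0.0109, 0.0109, 0.0109, 0.4891, 0.0109, 0.0109, 0.2391, 0.0109, 0.0543, 0.0326 (working shown to 4 dp, full precision carried).
Each pᵢ ln pᵢ term: 0.1196×(-2.1239)=-0.2539, 0.0109×(-4.5218)=-0.0491, 0.0109×(-4.5218)=-0.0491, 0.0109×(-4.5218)=-0.0491, 0.4891×(-0.7151)=-0.3498, 0.0109×(-4.5218)=-0.0491, 0.0109×(-4.5218)=-0.0491, 0.2391×(-1.4307)=-0.3421, 0.0109×(-4.5218)=-0.0491, 0.0543×(-2.9124)=-0.1583, 0.0326×(-3.4232)=-0.1116.
Sum = -1.5107, so H' = 1.51.

1.51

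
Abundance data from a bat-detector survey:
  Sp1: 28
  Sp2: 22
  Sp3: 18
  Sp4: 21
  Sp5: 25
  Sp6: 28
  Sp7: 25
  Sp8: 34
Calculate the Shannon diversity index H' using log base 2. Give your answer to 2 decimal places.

Total N = 28+22+18+21+25+28+25+34 = 201, so the proportions are 0.1393, 0.1095, 0.0896, 0.1045, 0.1244, 0.1393, 0.1244, 0.1692 (working shown to 4 dp, full precision carried).
Each pᵢ log₂ pᵢ term: 0.1393×(-2.8437)=-0.3961, 0.1095×(-3.1916)=-0.3493, 0.0896×(-3.4811)=-0.3117, 0.1045×(-3.2587)=-0.3405, 0.1244×(-3.0072)=-0.3740, 0.1393×(-2.8437)=-0.3961, 0.1244×(-3.0072)=-0.3740, 0.1692×(-2.5636)=-0.4336.
Sum = -2.9755, so H' = 2.98.

2.98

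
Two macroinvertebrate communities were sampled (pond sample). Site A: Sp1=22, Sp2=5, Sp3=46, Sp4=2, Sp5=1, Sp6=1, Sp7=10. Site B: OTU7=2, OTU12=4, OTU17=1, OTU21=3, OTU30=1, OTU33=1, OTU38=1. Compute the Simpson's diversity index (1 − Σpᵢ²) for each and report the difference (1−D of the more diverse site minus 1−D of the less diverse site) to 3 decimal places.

Site A: N=87, proportions 0.252874, 0.057471, 0.528736, 0.022989, 0.011494, 0.011494, 0.114943, giving 1−D = 0.639186 (working shown to 6 dp, full precision carried).
Site B: N=13, proportions 0.153846, 0.307692, 0.076923, 0.230769, 0.076923, 0.076923, 0.076923, giving 1−D = 0.804734.
Difference = |0.639186 − 0.804734| = 0.165548, i.e. 0.166 to 3 decimal places.

0.166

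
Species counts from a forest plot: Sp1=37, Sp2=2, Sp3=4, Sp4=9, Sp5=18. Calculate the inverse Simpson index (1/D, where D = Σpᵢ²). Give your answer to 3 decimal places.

2.731

Total N = 37+2+4+9+18 = 70, so the proportions are 0.528571, 0.028571, 0.057143, 0.128571, 0.257143 (working shown to 6 dp, full precision carried).
D = 0.528571² + 0.028571² + 0.057143² + 0.128571² + 0.257143² = 0.279388 + 0.000816 + 0.003265 + 0.016531 + 0.066122 = 0.366122.
So 1/D = 2.73133, i.e. 2.731 to 3 decimal places.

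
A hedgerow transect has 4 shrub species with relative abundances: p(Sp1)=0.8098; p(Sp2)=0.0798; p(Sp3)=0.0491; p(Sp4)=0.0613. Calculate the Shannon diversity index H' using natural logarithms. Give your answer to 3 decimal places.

Each pᵢ ln pᵢ term (working shown to 5 dp, full precision carried): 0.8098×(-0.21097)=-0.17084, 0.0798×(-2.52823)=-0.20175, 0.0491×(-3.01390)=-0.14798, 0.0613×(-2.79198)=-0.17115.
Sum = -0.69173, so H' = 0.692.

0.692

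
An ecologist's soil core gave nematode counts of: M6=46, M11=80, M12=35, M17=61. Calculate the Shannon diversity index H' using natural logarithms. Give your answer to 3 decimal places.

1.340

Total N = 46+80+35+61 = 222, so the proportions are 0.20721, 0.36036, 0.15766, 0.27477 (working shown to 5 dp, full precision carried).
Each pᵢ ln pᵢ term: 0.20721×(-1.57404)=-0.32615, 0.36036×(-1.02065)=-0.36780, 0.15766×(-1.84733)=-0.29125, 0.27477×(-1.29180)=-0.35496.
Sum = -1.34015, so H' = 1.340.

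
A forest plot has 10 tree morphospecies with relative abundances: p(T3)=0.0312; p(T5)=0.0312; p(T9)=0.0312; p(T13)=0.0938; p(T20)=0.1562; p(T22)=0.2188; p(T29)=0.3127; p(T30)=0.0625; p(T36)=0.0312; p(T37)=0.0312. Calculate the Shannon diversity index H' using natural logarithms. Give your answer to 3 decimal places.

Each pᵢ ln pᵢ term (working shown to 5 dp, full precision carried): 0.0312×(-3.46734)=-0.10818, 0.0312×(-3.46734)=-0.10818, 0.0312×(-3.46734)=-0.10818, 0.0938×(-2.36659)=-0.22199, 0.1562×(-1.85662)=-0.29000, 0.2188×(-1.51960)=-0.33249, 0.3127×(-1.16251)=-0.36352, 0.0625×(-2.77259)=-0.17329, 0.0312×(-3.46734)=-0.10818, 0.0312×(-3.46734)=-0.10818.
Sum = -1.92219, so H' = 1.922.

1.922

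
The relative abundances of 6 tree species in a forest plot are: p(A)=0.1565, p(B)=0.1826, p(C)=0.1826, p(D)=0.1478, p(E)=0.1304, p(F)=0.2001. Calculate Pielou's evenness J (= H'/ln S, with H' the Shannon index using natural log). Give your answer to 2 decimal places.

H' = −Σ pᵢ ln pᵢ = −((-0.2903) + (-0.3105) + (-0.3105) + (-0.2826) + (-0.2656) + (-0.3219)) = 1.7814 (working shown to 4 dp, full precision carried).
With S = 6 species, ln S = 1.7918, so J = 1.7814/1.7918 = 0.9942, i.e. 0.99 to 2 decimal places.

0.99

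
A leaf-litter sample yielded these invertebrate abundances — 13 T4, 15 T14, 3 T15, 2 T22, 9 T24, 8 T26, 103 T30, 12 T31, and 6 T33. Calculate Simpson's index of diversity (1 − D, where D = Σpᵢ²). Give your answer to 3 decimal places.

0.612

Total N = 13+15+3+2+9+8+103+12+6 = 171, so the proportions are 0.07602, 0.08772, 0.01754, 0.0117, 0.05263, 0.04678, 0.60234, 0.07018, 0.03509 (working shown to 5 dp, full precision carried).
D = 0.07602² + 0.08772² + 0.01754² + 0.0117² + 0.05263² + 0.04678² + 0.60234² + 0.07018² + 0.03509² = 0.00578 + 0.00769 + 0.00031 + 0.00014 + 0.00277 + 0.00219 + 0.36281 + 0.00492 + 0.00123 = 0.38785.
So 1 − D = 0.61215, i.e. 0.612 to 3 decimal places.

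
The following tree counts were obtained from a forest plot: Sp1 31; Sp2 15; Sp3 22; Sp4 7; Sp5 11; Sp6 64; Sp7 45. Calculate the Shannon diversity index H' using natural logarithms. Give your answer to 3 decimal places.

1.721

Total N = 31+15+22+7+11+64+45 = 195, so the proportions are 0.158974, 0.076923, 0.112821, 0.035897, 0.05641, 0.328205, 0.230769 (working shown to 6 dp, full precision carried).
Each pᵢ ln pᵢ term: 0.158974×(-1.839012)=-0.292356, 0.076923×(-2.564949)=-0.197304, 0.112821×(-2.181957)=-0.246170, 0.035897×(-3.327089)=-0.119434, 0.05641×(-2.875104)=-0.162185, 0.328205×(-1.114116)=-0.365659, 0.230769×(-1.466337)=-0.338385.
Sum = -1.721493, so H' = 1.721.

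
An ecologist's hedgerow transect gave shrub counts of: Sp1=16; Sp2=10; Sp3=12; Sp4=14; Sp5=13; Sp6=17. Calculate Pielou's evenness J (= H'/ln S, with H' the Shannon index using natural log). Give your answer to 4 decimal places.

Total N = 16+10+12+14+13+17 = 82, so the proportions are 0.195122, 0.121951, 0.146341, 0.170732, 0.158537, 0.207317 (working shown to 6 dp, full precision carried).
H' = −Σ pᵢ ln pᵢ = −((-0.318855) + (-0.256602) + (-0.281241) + (-0.301796) + (-0.291988) + (-0.326215)) = 1.776696.
With S = 6 species, ln S = 1.791759, so J = 1.776696/1.791759 = 0.991593, i.e. 0.9916 to 4 decimal places.

0.9916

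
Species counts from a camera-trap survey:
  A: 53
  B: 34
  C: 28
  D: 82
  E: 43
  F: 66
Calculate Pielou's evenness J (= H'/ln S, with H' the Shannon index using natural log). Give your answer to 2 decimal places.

Total N = 53+34+28+82+43+66 = 306, so the proportions are 0.1732, 0.1111, 0.0915, 0.268, 0.1405, 0.2157 (working shown to 4 dp, full precision carried).
H' = −Σ pᵢ ln pᵢ = −((-0.3037) + (-0.2441) + (-0.2188) + (-0.3529) + (-0.2758) + (-0.3308)) = 1.7261.
With S = 6 species, ln S = 1.7918, so J = 1.7261/1.7918 = 0.9634, i.e. 0.96 to 2 decimal places.

0.96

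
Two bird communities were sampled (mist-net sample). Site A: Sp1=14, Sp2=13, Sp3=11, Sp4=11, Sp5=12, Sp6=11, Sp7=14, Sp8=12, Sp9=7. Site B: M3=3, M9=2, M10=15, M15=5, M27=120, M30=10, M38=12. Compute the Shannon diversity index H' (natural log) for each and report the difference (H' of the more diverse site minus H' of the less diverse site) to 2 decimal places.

Site A: N=105, proportions 0.1333, 0.1238, 0.1048, 0.1048, 0.1143, 0.1048, 0.1333, 0.1143, 0.0667, giving H' = 2.1813 (working shown to 4 dp, full precision carried).
Site B: N=167, proportions 0.018, 0.012, 0.0898, 0.0299, 0.7186, 0.0599, 0.0719, giving H' = 1.0420.
Difference = |2.1813 − 1.0420| = 1.1393, i.e. 1.14 to 2 decimal places.

1.14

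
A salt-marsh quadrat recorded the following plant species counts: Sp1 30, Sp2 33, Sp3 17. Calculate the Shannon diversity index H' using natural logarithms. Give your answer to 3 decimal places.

Total N = 30+33+17 = 80, so the proportions are 0.375, 0.4125, 0.2125 (working shown to 5 dp, full precision carried).
Each pᵢ ln pᵢ term: 0.375×(-0.98083)=-0.36781, 0.4125×(-0.88552)=-0.36528, 0.2125×(-1.54881)=-0.32912.
Sum = -1.06221, so H' = 1.062.

1.062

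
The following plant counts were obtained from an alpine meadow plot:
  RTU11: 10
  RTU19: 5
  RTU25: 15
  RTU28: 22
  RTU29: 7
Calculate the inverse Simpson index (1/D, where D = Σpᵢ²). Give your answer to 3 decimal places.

3.942

Total N = 10+5+15+22+7 = 59, so the proportions are 0.1694915, 0.0847458, 0.2542373, 0.3728814, 0.1186441 (working shown to 7 dp, full precision carried).
D = 0.1694915² + 0.0847458² + 0.2542373² + 0.3728814² + 0.1186441² = 0.0287274 + 0.0071818 + 0.0646366 + 0.1390405 + 0.0140764 = 0.2536627.
So 1/D = 3.94224, i.e. 3.942 to 3 decimal places.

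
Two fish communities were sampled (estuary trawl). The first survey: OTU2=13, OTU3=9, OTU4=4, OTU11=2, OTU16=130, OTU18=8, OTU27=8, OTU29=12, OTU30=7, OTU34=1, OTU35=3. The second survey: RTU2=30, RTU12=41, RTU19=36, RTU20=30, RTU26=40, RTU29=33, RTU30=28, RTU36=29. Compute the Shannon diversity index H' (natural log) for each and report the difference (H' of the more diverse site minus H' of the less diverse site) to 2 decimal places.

The first survey: N=197, proportions 0.06599, 0.04569, 0.0203, 0.01015, 0.6599, 0.04061, 0.04061, 0.06091, 0.03553, 0.00508, 0.01523, giving H' = 1.36017 (working shown to 5 dp, full precision carried).
The second survey: N=267, proportions 0.11236, 0.15356, 0.13483, 0.11236, 0.14981, 0.1236, 0.10487, 0.10861, giving H' = 2.06954.
Difference = |1.36017 − 2.06954| = 0.70937, i.e. 0.71 to 2 decimal places.

0.71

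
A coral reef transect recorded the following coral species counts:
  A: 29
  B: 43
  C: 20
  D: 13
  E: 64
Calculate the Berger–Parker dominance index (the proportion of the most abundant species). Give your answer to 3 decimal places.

0.379

Total N = 29+43+20+13+64 = 169, so the proportions are 0.1716, 0.25444, 0.11834, 0.07692, 0.3787 (working shown to 5 dp, full precision carried).
The largest proportion is 0.3787, i.e. d = 0.379 to 3 decimal places.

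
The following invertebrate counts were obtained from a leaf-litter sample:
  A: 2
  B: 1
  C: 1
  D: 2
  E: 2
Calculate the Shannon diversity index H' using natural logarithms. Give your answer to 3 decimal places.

Total N = 2+1+1+2+2 = 8, so the proportions are 0.25, 0.125, 0.125, 0.25, 0.25 (working shown to 5 dp, full precision carried).
Each pᵢ ln pᵢ term: 0.25×(-1.38629)=-0.34657, 0.125×(-2.07944)=-0.25993, 0.125×(-2.07944)=-0.25993, 0.25×(-1.38629)=-0.34657, 0.25×(-1.38629)=-0.34657.
Sum = -1.55958, so H' = 1.560.

1.560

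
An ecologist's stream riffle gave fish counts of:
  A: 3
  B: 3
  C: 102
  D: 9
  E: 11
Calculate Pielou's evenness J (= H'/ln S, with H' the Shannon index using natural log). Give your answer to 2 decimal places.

Total N = 3+3+102+9+11 = 128, so the proportions are 0.0234, 0.0234, 0.7969, 0.0703, 0.0859 (working shown to 4 dp, full precision carried).
H' = −Σ pᵢ ln pᵢ = −((-0.0880) + (-0.0880) + (-0.1809) + (-0.1867) + (-0.2109)) = 0.7544.
With S = 5 species, ln S = 1.6094, so J = 0.7544/1.6094 = 0.4688, i.e. 0.47 to 2 decimal places.

0.47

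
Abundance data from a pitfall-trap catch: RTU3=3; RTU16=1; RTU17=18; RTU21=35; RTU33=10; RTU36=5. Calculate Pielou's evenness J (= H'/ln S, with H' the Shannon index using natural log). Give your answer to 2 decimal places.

0.75

Total N = 3+1+18+35+10+5 = 72, so the proportions are 0.0417, 0.0139, 0.25, 0.4861, 0.1389, 0.0694 (working shown to 4 dp, full precision carried).
H' = −Σ pᵢ ln pᵢ = −((-0.1324) + (-0.0594) + (-0.3466) + (-0.3506) + (-0.2742) + (-0.1852)) = 1.3484.
With S = 6 species, ln S = 1.7918, so J = 1.3484/1.7918 = 0.7526, i.e. 0.75 to 2 decimal places.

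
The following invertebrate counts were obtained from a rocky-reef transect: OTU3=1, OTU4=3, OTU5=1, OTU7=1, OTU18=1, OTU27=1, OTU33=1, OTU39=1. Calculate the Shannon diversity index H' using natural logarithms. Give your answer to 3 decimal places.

1.973

Total N = 1+3+1+1+1+1+1+1 = 10, so the proportions are 0.1, 0.3, 0.1, 0.1, 0.1, 0.1, 0.1, 0.1 (working shown to 5 dp, full precision carried).
Each pᵢ ln pᵢ term: 0.1×(-2.30259)=-0.23026, 0.3×(-1.20397)=-0.36119, 0.1×(-2.30259)=-0.23026, 0.1×(-2.30259)=-0.23026, 0.1×(-2.30259)=-0.23026, 0.1×(-2.30259)=-0.23026, 0.1×(-2.30259)=-0.23026, 0.1×(-2.30259)=-0.23026.
Sum = -1.97300, so H' = 1.973.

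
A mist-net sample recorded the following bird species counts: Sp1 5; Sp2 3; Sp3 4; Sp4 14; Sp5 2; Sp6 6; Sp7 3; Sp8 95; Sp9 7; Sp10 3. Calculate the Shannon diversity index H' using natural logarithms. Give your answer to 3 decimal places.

1.302

Total N = 5+3+4+14+2+6+3+95+7+3 = 142, so the proportions are 0.03521, 0.02113, 0.02817, 0.09859, 0.01408, 0.04225, 0.02113, 0.66901, 0.0493, 0.02113 (working shown to 5 dp, full precision carried).
Each pᵢ ln pᵢ term: 0.03521×(-3.34639)=-0.11783, 0.02113×(-3.85721)=-0.08149, 0.02817×(-3.56953)=-0.10055, 0.09859×(-2.31677)=-0.22841, 0.01408×(-4.26268)=-0.06004, 0.04225×(-3.16407)=-0.13369, 0.02113×(-3.85721)=-0.08149, 0.66901×(-0.40195)=-0.26891, 0.0493×(-3.00992)=-0.14838, 0.02113×(-3.85721)=-0.08149.
Sum = -1.30228, so H' = 1.302.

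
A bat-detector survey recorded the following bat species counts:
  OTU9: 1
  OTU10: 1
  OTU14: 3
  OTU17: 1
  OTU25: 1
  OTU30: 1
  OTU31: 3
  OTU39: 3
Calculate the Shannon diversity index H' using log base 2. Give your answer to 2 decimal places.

Total N = 1+1+3+1+1+1+3+3 = 14, so the proportions are 0.0714, 0.0714, 0.2143, 0.0714, 0.0714, 0.0714, 0.2143, 0.2143 (working shown to 4 dp, full precision carried).
Each pᵢ log₂ pᵢ term: 0.0714×(-3.8074)=-0.2720, 0.0714×(-3.8074)=-0.2720, 0.2143×(-2.2224)=-0.4762, 0.0714×(-3.8074)=-0.2720, 0.0714×(-3.8074)=-0.2720, 0.0714×(-3.8074)=-0.2720, 0.2143×(-2.2224)=-0.4762, 0.2143×(-2.2224)=-0.4762.
Sum = -2.7885, so H' = 2.79.

2.79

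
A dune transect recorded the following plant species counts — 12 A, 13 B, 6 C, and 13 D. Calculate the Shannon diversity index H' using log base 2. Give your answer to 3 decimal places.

1.943

Total N = 12+13+6+13 = 44, so the proportions are 0.27273, 0.29545, 0.13636, 0.29545 (working shown to 5 dp, full precision carried).
Each pᵢ log₂ pᵢ term: 0.27273×(-1.87447)=-0.51122, 0.29545×(-1.75899)=-0.51970, 0.13636×(-2.87447)=-0.39197, 0.29545×(-1.75899)=-0.51970.
Sum = -1.94260, so H' = 1.943.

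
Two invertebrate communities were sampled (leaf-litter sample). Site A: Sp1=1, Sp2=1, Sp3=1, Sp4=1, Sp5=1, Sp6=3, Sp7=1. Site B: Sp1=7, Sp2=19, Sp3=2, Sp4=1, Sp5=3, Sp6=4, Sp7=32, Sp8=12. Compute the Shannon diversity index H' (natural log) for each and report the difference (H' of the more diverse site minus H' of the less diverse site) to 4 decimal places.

0.2054

Site A: N=9, proportions 0.1111111, 0.1111111, 0.1111111, 0.1111111, 0.1111111, 0.3333333, 0.1111111, giving H' = 1.8310205 (working shown to 7 dp, full precision carried).
Site B: N=80, proportions 0.0875, 0.2375, 0.025, 0.0125, 0.0375, 0.05, 0.4, 0.15, giving H' = 1.6255835.
Difference = |1.8310205 − 1.6255835| = 0.2054370, i.e. 0.2054 to 4 decimal places.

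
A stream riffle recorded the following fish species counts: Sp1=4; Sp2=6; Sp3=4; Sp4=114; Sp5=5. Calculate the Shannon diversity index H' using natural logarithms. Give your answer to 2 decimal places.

Total N = 4+6+4+114+5 = 133, so the proportions are 0.0301, 0.0451, 0.0301, 0.8571, 0.0376 (working shown to 4 dp, full precision carried).
Each pᵢ ln pᵢ term: 0.0301×(-3.5041)=-0.1054, 0.0451×(-3.0986)=-0.1398, 0.0301×(-3.5041)=-0.1054, 0.8571×(-0.1542)=-0.1321, 0.0376×(-3.2809)=-0.1233.
Sum = -0.6060, so H' = 0.61.

0.61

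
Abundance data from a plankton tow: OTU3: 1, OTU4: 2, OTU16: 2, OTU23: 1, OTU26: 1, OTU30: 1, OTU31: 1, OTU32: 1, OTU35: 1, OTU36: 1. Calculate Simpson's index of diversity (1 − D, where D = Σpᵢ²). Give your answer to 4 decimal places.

Total N = 1+2+2+1+1+1+1+1+1+1 = 12, so the proportions are 0.083333, 0.166667, 0.166667, 0.083333, 0.083333, 0.083333, 0.083333, 0.083333, 0.083333, 0.083333 (working shown to 6 dp, full precision carried).
D = 0.083333² + 0.166667² + 0.166667² + 0.083333² + 0.083333² + 0.083333² + 0.083333² + 0.083333² + 0.083333² + 0.083333² = 0.006944 + 0.027778 + 0.027778 + 0.006944 + 0.006944 + 0.006944 + 0.006944 + 0.006944 + 0.006944 + 0.006944 = 0.111111.
So 1 − D = 0.888889, i.e. 0.8889 to 4 decimal places.

0.8889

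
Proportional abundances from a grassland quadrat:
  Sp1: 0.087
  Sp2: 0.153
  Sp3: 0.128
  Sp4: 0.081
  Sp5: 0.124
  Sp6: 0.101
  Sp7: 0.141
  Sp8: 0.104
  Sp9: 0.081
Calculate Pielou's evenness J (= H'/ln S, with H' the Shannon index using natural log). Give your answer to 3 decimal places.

H' = −Σ pᵢ ln pᵢ = −((-0.21244) + (-0.28723) + (-0.26313) + (-0.20358) + (-0.25885) + (-0.23156) + (-0.27622) + (-0.23539) + (-0.20358)) = 2.17197 (working shown to 5 dp, full precision carried).
With S = 9 species, ln S = 2.19722, so J = 2.17197/2.19722 = 0.98851, i.e. 0.989 to 3 decimal places.

0.989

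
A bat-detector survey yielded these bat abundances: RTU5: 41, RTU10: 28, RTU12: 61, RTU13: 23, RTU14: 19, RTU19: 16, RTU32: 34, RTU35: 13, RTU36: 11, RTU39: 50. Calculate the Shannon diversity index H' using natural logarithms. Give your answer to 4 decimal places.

2.1635

Total N = 41+28+61+23+19+16+34+13+11+50 = 296, so the proportions are 0.138514, 0.094595, 0.206081, 0.077703, 0.064189, 0.054054, 0.114865, 0.043919, 0.037162, 0.168919 (working shown to 6 dp, full precision carried).
Each pᵢ ln pᵢ term: 0.138514×(-1.976787)=-0.273812, 0.094595×(-2.358155)=-0.223069, 0.206081×(-1.579486)=-0.325502, 0.077703×(-2.554865)=-0.198520, 0.064189×(-2.745920)=-0.176258, 0.054054×(-2.917771)=-0.157717, 0.114865×(-2.163999)=-0.248567, 0.043919×(-3.125410)=-0.137265, 0.037162×(-3.292464)=-0.122355, 0.168919×(-1.778336)=-0.300395.
Sum = -2.163460, so H' = 2.1635.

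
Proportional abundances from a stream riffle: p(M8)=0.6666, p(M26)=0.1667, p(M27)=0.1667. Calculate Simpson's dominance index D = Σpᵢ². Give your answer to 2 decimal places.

D = 0.6666² + 0.1667² + 0.1667² = 0.4444 + 0.0278 + 0.0278 = 0.4999 (working shown to 4 dp, full precision carried).
To 2 decimal places, D = 0.50.

0.50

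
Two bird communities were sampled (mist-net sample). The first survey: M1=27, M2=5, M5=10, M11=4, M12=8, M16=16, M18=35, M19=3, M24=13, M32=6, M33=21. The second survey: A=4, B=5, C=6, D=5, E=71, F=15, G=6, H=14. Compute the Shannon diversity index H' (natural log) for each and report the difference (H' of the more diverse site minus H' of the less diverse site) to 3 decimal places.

0.667

The first survey: N=148, proportions 0.18243, 0.03378, 0.06757, 0.02703, 0.05405, 0.10811, 0.23649, 0.02027, 0.08784, 0.04054, 0.14189, giving H' = 2.14339 (working shown to 5 dp, full precision carried).
The second survey: N=126, proportions 0.03175, 0.03968, 0.04762, 0.03968, 0.56349, 0.11905, 0.04762, 0.11111, giving H' = 1.47629.
Difference = |2.14339 − 1.47629| = 0.66710, i.e. 0.667 to 3 decimal places.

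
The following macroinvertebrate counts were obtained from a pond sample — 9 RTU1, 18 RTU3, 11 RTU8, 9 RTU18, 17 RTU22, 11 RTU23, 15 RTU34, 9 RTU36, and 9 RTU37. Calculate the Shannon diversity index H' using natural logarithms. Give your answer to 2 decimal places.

Total N = 9+18+11+9+17+11+15+9+9 = 108, so the proportions are 0.0833, 0.1667, 0.1019, 0.0833, 0.1574, 0.1019, 0.1389, 0.0833, 0.0833 (working shown to 4 dp, full precision carried).
Each pᵢ ln pᵢ term: 0.0833×(-2.4849)=-0.2071, 0.1667×(-1.7918)=-0.2986, 0.1019×(-2.2842)=-0.2327, 0.0833×(-2.4849)=-0.2071, 0.1574×(-1.8489)=-0.2910, 0.1019×(-2.2842)=-0.2327, 0.1389×(-1.9741)=-0.2742, 0.0833×(-2.4849)=-0.2071, 0.0833×(-2.4849)=-0.2071.
Sum = -2.1574, so H' = 2.16.

2.16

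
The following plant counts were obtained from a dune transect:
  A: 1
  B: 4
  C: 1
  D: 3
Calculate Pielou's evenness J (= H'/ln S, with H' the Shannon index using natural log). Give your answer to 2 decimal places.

Total N = 1+4+1+3 = 9, so the proportions are 0.1111, 0.4444, 0.1111, 0.3333 (working shown to 4 dp, full precision carried).
H' = −Σ pᵢ ln pᵢ = −((-0.2441) + (-0.3604) + (-0.2441) + (-0.3662)) = 1.2149.
With S = 4 species, ln S = 1.3863, so J = 1.2149/1.3863 = 0.8764, i.e. 0.88 to 2 decimal places.

0.88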